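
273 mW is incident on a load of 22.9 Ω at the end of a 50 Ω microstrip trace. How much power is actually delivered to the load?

Γ = (22.9 − 50)/(22.9 + 50) = -0.372
|Γ|² = 0.138
P_refl = |Γ|²·P_inc = 37.7 mW, P_del = (1 − |Γ|²)·P_inc = 235 mW

P_delivered ≈ 235 mW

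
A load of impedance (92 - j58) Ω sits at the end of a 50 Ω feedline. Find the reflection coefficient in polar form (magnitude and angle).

Γ ≈ 0.467 ∠ -31.9°

Γ = (Z_L − Z_0)/(Z_L + Z_0) = (42 − j58)/(142 − j58)
|Γ| = 71.6/153 = 0.467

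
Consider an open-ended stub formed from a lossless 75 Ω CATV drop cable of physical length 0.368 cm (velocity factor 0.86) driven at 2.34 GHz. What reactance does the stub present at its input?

λ = v/f = 0.86·c / 2.34 GHz = 0.11 m
βl = 2π·l/λ = 2π × 0.0334 = 12°
tan(βl) = 0.213
For an open-ended stub, Z_in = −jZ_0·cot(βl) = −jZ_0/tan(βl)

X_in ≈ -352 Ω (capacitive)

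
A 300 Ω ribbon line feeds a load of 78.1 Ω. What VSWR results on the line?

VSWR ≈ 3.84

Γ = (78.1 − 300)/(78.1 + 300) = -0.587
VSWR = (1 + 0.587)/(1 − 0.587)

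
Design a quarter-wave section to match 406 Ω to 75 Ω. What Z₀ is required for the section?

Z_qwt ≈ 174 Ω

Z_qwt = √(Z_0·R_L) = √(75 × 406) = √30450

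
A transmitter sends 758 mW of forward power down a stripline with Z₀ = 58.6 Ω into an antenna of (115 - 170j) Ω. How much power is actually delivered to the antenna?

|Γ| = |(56.4 − j170)/(173.6 − j170)| = 0.737
|Γ|² = 0.543
P_refl = |Γ|²·P_inc = 412 mW, P_del = (1 − |Γ|²)·P_inc = 346 mW

P_delivered ≈ 346 mW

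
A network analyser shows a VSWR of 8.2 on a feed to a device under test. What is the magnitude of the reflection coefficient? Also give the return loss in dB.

|Γ| = (S − 1)/(S + 1) = (8.2 − 1)/(8.2 + 1) = 7.2/9.2
RL = −20·log₁₀|Γ| = −20·log₁₀(0.783)

|Γ| ≈ 0.783; return loss ≈ 2.13 dB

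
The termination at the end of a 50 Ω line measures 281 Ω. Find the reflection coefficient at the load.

Γ = 0.698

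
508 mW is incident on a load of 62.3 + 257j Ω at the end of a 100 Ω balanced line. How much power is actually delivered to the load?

P_delivered ≈ 137 mW

|Γ| = |(-37.7 + j257)/(162.3 + j257)| = 0.855
|Γ|² = 0.73
P_refl = |Γ|²·P_inc = 371 mW, P_del = (1 − |Γ|²)·P_inc = 137 mW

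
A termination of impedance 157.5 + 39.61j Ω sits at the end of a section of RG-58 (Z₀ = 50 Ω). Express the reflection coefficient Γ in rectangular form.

Γ ≈ 0.535 + j0.0888

Γ = (Z_L − Z_0)/(Z_L + Z_0) = (107.5 + j39.61)/(207.5 + j39.61)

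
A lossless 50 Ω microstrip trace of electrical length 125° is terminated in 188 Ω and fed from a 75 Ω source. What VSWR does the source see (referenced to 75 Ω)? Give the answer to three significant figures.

VSWR ≈ 4.64

tan(βl) = -1.43
Z_in = Z_0·(Z_L + jZ_0·tanβl)/(Z_0 + jZ_L·tanβl) = 19.2 + j31.4 Ω
Γ_s = (Z_in − Z_s)/(Z_in + Z_s) = (-55.8 + j31.4)/(94.2 + j31.4), |Γ_s| = 0.646
VSWR = (1 + |Γ_s|)/(1 − |Γ_s|)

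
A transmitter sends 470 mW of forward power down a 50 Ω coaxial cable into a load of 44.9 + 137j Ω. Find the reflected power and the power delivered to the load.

|Γ| = |(-5.1 + j137)/(94.9 + j137)| = 0.823
|Γ|² = 0.677
P_refl = |Γ|²·P_inc = 318 mW, P_del = (1 − |Γ|²)·P_inc = 152 mW

P_reflected ≈ 318 mW; P_delivered ≈ 152 mW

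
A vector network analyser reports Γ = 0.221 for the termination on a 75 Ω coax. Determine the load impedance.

Z_L = Z_0·(1 + Γ)/(1 − Γ) = 75·(1.22)/(0.779)

Z_L ≈ 118 Ω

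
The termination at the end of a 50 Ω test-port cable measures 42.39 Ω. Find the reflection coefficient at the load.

Γ = -0.0824

Γ = (Z_L − Z_0)/(Z_L + Z_0) = (42.39 − 50)/(42.39 + 50) = -7.61/92.39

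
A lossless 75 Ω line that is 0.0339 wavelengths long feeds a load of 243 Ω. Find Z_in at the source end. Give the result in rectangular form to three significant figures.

βl = 2π × 0.0339 = 12.2°
tan(βl) = tan(12.2°) = 0.216
Z_in = Z_0·(Z_L + jZ_0·tanβl)/(Z_0 + jZ_L·tanβl)
     = 75·(243 + j16.2)/(75 + j52.6)

Z_in ≈ 171 − j103 Ω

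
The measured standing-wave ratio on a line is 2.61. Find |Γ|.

|Γ| ≈ 0.446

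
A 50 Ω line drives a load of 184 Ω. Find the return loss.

Γ = (184 − 50)/(184 + 50) = 0.573
RL = −20·log₁₀|Γ| = −20·log₁₀(0.573)

RL ≈ 4.84 dB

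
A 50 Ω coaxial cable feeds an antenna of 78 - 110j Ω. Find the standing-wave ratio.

Γ = (Z_L − Z_0)/(Z_L + Z_0) = (28 − j110)/(128 − j110)
|Γ| = 114/169 = 0.673
VSWR = (1 + |Γ|)/(1 − |Γ|) = 1.67/0.327

VSWR ≈ 5.11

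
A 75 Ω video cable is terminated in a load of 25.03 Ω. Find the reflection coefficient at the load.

Γ = -0.5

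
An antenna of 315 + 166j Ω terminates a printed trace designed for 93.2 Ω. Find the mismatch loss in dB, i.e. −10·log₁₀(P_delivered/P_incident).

Γ = (221.8 + j166)/(408.2 + j166), |Γ| = 0.629
|Γ|² = 0.395, so P_del/P_inc = 1 − |Γ|² = 0.605
ML = −10·log₁₀(1 − |Γ|²)

mismatch loss ≈ 2.18 dB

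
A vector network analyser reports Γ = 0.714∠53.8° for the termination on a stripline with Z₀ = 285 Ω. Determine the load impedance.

Z_L = Z_0·(1 + Γ)/(1 − Γ) = 285·(1.42 + j0.576)/(0.578 − j0.576)

Z_L ≈ 210 + j493 Ω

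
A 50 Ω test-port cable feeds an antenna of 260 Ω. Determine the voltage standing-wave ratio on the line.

VSWR ≈ 5.2

Γ = (260 − 50)/(260 + 50) = 0.677
VSWR = (1 + 0.677)/(1 − 0.677)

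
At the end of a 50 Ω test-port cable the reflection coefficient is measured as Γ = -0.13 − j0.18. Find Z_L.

Z_L = Z_0·(1 + Γ)/(1 − Γ) = 50·(0.87 − j0.18)/(1.13 + j0.18)

Z_L ≈ 36.3 − j13.7 Ω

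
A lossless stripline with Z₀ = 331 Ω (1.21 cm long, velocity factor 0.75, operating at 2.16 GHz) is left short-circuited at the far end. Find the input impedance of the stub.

λ = v/f = 0.75·c / 2.16 GHz = 0.104 m
βl = 2π·l/λ = 2π × 0.116 = 41.8°
tan(βl) = 0.895
For a short-circuited stub, Z_in = jZ_0·tan(βl)

Z_in ≈ +j296 Ω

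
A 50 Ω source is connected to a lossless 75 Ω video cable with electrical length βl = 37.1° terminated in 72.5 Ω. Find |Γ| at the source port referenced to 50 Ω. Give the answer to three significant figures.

tan(βl) = 0.756
Z_in = Z_0·(Z_L + jZ_0·tanβl)/(Z_0 + jZ_L·tanβl) = 74.3 + j2.42 Ω
Γ_s = (Z_in − Z_s)/(Z_in + Z_s) = (24.3 + j2.42)/(124 + j2.42), |Γ_s| = 0.196

|Γ| ≈ 0.196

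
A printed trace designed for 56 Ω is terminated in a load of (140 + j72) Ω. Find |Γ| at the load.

|Γ| ≈ 0.53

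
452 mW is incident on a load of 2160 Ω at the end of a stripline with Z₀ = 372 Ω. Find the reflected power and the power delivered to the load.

P_reflected ≈ 225 mW; P_delivered ≈ 227 mW

Γ = (2160 − 372)/(2160 + 372) = 0.706
|Γ|² = 0.499
P_refl = |Γ|²·P_inc = 225 mW, P_del = (1 − |Γ|²)·P_inc = 227 mW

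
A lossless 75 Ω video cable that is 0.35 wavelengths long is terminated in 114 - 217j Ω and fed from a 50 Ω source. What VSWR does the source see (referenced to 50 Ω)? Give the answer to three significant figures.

VSWR ≈ 8.9

βl = 2π × 0.35 = 126°
tan(βl) = -1.38
Z_in = Z_0·(Z_L + jZ_0·tanβl)/(Z_0 + jZ_L·tanβl) = 24.9 + j89.9 Ω
Γ_s = (Z_in − Z_s)/(Z_in + Z_s) = (-25.1 + j89.9)/(74.9 + j89.9), |Γ_s| = 0.798
VSWR = (1 + |Γ_s|)/(1 − |Γ_s|)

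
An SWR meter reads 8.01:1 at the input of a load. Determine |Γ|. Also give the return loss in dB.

|Γ| = (S − 1)/(S + 1) = (8.01 − 1)/(8.01 + 1) = 7.01/9.01
RL = −20·log₁₀|Γ| = −20·log₁₀(0.778)

|Γ| ≈ 0.778; return loss ≈ 2.18 dB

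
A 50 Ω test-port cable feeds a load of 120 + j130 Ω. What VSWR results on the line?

VSWR ≈ 5.45

Γ = (Z_L − Z_0)/(Z_L + Z_0) = (70 + j130)/(170 + j130)
|Γ| = 148/214 = 0.69
VSWR = (1 + |Γ|)/(1 − |Γ|) = 1.69/0.31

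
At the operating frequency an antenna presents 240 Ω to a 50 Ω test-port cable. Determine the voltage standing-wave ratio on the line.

VSWR ≈ 4.8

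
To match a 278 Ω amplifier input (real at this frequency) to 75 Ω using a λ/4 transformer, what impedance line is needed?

Z_qwt = √(Z_0·R_L) = √(75 × 278) = √20850

Z_qwt ≈ 144 Ω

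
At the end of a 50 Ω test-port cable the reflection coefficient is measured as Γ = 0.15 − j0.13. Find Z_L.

Z_L ≈ 65 − j17.6 Ω

Z_L = Z_0·(1 + Γ)/(1 − Γ) = 50·(1.15 − j0.13)/(0.85 + j0.13)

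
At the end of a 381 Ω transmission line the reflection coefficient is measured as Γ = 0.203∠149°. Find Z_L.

Z_L = Z_0·(1 + Γ)/(1 − Γ) = 381·(0.826 + j0.105)/(1.17 − j0.105)

Z_L ≈ 263 + j57.3 Ω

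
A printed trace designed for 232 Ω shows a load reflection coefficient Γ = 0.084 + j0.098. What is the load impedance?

Z_L = Z_0·(1 + Γ)/(1 − Γ) = 232·(1.08 + j0.098)/(0.916 − j0.098)

Z_L ≈ 269 + j53.6 Ω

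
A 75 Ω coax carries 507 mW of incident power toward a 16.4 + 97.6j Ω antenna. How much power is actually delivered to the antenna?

|Γ| = |(-58.6 + j97.6)/(91.4 + j97.6)| = 0.851
|Γ|² = 0.725
P_refl = |Γ|²·P_inc = 367 mW, P_del = (1 − |Γ|²)·P_inc = 140 mW

P_delivered ≈ 140 mW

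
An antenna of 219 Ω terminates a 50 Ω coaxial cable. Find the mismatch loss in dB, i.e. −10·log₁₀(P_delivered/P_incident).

mismatch loss ≈ 2.18 dB

Γ = (219 − 50)/(219 + 50) = 0.628
|Γ|² = 0.395, so P_del/P_inc = 1 − |Γ|² = 0.605
ML = −10·log₁₀(1 − |Γ|²)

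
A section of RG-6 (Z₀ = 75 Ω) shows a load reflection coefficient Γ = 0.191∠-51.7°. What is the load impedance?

Z_L ≈ 90.4 − j28.1 Ω

Z_L = Z_0·(1 + Γ)/(1 − Γ) = 75·(1.12 − j0.15)/(0.882 + j0.15)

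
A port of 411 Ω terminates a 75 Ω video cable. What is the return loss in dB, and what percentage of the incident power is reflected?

RL ≈ 3.21 dB; 47.8% of incident power reflected

Γ = (411 − 75)/(411 + 75) = 0.691
RL = −20·log₁₀(0.691) = 3.21 dB
P_refl/P_inc = |Γ|² = 0.478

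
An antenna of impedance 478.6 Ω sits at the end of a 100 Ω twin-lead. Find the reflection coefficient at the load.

Γ = 0.654

Γ = (Z_L − Z_0)/(Z_L + Z_0) = (478.6 − 100)/(478.6 + 100) = 378.6/578.6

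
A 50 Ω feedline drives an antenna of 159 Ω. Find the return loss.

Γ = (159 − 50)/(159 + 50) = 0.522
RL = −20·log₁₀|Γ| = −20·log₁₀(0.522)

RL ≈ 5.65 dB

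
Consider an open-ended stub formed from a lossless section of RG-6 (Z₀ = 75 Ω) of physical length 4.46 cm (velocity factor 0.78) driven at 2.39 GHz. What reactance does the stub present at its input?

X_in ≈ 261 Ω (inductive)

λ = v/f = 0.78·c / 2.39 GHz = 0.0979 m
βl = 2π·l/λ = 2π × 0.456 = 164°
tan(βl) = -0.287
For an open-ended stub, Z_in = −jZ_0·cot(βl) = −jZ_0/tan(βl)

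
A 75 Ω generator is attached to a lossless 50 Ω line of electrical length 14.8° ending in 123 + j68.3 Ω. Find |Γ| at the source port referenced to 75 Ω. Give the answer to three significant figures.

tan(βl) = 0.264
Z_in = Z_0·(Z_L + jZ_0·tanβl)/(Z_0 + jZ_L·tanβl) = 158 − j33.5 Ω
Γ_s = (Z_in − Z_s)/(Z_in + Z_s) = (83.4 − j33.5)/(233 − j33.5), |Γ_s| = 0.381

|Γ| ≈ 0.381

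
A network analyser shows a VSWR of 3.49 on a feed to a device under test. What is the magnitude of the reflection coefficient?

|Γ| = (S − 1)/(S + 1) = (3.49 − 1)/(3.49 + 1) = 2.49/4.49

|Γ| ≈ 0.555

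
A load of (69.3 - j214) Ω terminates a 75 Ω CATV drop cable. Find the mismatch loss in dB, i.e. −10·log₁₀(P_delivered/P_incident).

Γ = (-5.7 − j214)/(144.3 − j214), |Γ| = 0.829
|Γ|² = 0.688, so P_del/P_inc = 1 − |Γ|² = 0.312
ML = −10·log₁₀(1 − |Γ|²)

mismatch loss ≈ 5.06 dB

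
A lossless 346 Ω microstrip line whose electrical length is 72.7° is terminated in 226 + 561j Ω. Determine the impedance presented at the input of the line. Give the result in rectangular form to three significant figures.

Z_in ≈ 116 − j340 Ω

tan(βl) = tan(72.7°) = 3.21
Z_in = Z_0·(Z_L + jZ_0·tanβl)/(Z_0 + jZ_L·tanβl)
     = 346·(226 + j1670)/(-1460 + j726)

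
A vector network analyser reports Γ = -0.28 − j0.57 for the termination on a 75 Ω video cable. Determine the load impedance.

Z_L = Z_0·(1 + Γ)/(1 − Γ) = 75·(0.72 − j0.57)/(1.28 + j0.57)

Z_L ≈ 22.8 − j43.5 Ω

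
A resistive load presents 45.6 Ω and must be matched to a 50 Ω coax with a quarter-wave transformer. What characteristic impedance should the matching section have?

Z_qwt ≈ 47.7 Ω

Z_qwt = √(Z_0·R_L) = √(50 × 45.6) = √2280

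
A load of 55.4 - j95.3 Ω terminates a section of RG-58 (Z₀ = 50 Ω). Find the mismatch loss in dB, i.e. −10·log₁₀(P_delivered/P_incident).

Γ = (5.4 − j95.3)/(105.4 − j95.3), |Γ| = 0.672
|Γ|² = 0.451, so P_del/P_inc = 1 − |Γ|² = 0.549
ML = −10·log₁₀(1 − |Γ|²)

mismatch loss ≈ 2.61 dB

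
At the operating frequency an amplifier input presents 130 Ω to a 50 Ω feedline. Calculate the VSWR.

For a purely resistive load, VSWR = R_L/Z_0 or Z_0/R_L (whichever > 1) = 130/50

VSWR ≈ 2.6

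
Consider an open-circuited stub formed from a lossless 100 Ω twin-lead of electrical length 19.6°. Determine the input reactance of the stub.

tan(βl) = 0.356
For an open-circuited stub, Z_in = −jZ_0·cot(βl) = −jZ_0/tan(βl)

X_in ≈ -281 Ω (capacitive)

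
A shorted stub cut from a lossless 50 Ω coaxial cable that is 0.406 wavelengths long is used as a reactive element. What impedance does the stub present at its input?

Z_in ≈ −j33.5 Ω

βl = 2π × 0.406 = 146°
tan(βl) = -0.67
For a shorted stub, Z_in = jZ_0·tan(βl)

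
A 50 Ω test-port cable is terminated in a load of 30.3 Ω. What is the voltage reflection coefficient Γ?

Γ = -0.245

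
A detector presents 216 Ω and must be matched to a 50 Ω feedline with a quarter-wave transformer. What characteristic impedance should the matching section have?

Z_qwt ≈ 104 Ω

Z_qwt = √(Z_0·R_L) = √(50 × 216) = √10800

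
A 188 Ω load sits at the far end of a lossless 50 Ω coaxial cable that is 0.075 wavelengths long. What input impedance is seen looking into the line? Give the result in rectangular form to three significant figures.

Z_in ≈ 50.7 − j71.7 Ω

βl = 2π × 0.075 = 27°
tan(βl) = tan(27°) = 0.51
Z_in = Z_0·(Z_L + jZ_0·tanβl)/(Z_0 + jZ_L·tanβl)
     = 50·(188 + j25.5)/(50 + j95.8)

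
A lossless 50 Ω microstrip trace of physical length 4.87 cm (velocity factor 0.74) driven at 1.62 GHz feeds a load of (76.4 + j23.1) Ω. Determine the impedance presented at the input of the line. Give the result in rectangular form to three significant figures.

λ = v/f = 0.74·c / 1.62 GHz = 0.137 m
βl = 2π·l/λ = 2π × 0.355 = 128°
tan(βl) = tan(128°) = -1.28
Z_in = Z_0·(Z_L + jZ_0·tanβl)/(Z_0 + jZ_L·tanβl)
     = 50·(76.4 − j41)/(79.6 − j98)

Z_in ≈ 31.7 + j13.2 Ω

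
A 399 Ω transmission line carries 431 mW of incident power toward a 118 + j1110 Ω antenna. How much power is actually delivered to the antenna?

P_delivered ≈ 54.1 mW

|Γ| = |(-281 + j1110)/(517 + j1110)| = 0.935
|Γ|² = 0.874
P_refl = |Γ|²·P_inc = 377 mW, P_del = (1 − |Γ|²)·P_inc = 54.1 mW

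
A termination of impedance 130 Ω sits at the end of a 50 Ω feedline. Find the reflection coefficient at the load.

Γ = (Z_L − Z_0)/(Z_L + Z_0) = (130 − 50)/(130 + 50) = 80/180

Γ = 0.444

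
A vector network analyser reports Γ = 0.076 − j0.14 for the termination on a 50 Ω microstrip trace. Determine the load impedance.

Z_L ≈ 55.8 − j16 Ω

Z_L = Z_0·(1 + Γ)/(1 − Γ) = 50·(1.08 − j0.14)/(0.924 + j0.14)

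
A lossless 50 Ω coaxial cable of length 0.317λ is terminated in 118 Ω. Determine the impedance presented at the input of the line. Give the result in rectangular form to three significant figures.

Z_in ≈ 24.6 + j17.7 Ω

βl = 2π × 0.317 = 114°
tan(βl) = tan(114°) = -2.23
Z_in = Z_0·(Z_L + jZ_0·tanβl)/(Z_0 + jZ_L·tanβl)
     = 50·(118 − j112)/(50 − j264)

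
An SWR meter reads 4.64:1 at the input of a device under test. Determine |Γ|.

|Γ| ≈ 0.645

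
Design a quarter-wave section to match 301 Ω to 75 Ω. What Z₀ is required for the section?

Z_qwt ≈ 150 Ω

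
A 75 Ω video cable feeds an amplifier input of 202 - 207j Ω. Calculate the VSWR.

VSWR ≈ 5.72

Γ = (Z_L − Z_0)/(Z_L + Z_0) = (127 − j207)/(277 − j207)
|Γ| = 243/346 = 0.702
VSWR = (1 + |Γ|)/(1 − |Γ|) = 1.7/0.298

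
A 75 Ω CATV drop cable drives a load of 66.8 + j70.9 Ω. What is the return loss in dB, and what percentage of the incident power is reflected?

RL ≈ 6.93 dB; 20.3% of incident power reflected

Γ = (-8.2 + j70.9)/(141.8 + j70.9), |Γ| = 0.45
RL = −20·log₁₀(0.45) = 6.93 dB
P_refl/P_inc = |Γ|² = 0.203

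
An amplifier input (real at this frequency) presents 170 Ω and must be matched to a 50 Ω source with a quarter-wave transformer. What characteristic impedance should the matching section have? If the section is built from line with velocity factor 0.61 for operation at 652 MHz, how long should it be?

Z_qwt = √(Z_0·R_L) = √(50 × 170) = √8500
λ = 0.61·c/f = 0.281 m, so l = λ/4 = 0.0702 m

Z_qwt ≈ 92.2 Ω; length ≈ 7.02 cm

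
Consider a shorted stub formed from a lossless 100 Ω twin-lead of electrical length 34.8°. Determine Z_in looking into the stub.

Z_in ≈ +j69.5 Ω

tan(βl) = 0.695
For a shorted stub, Z_in = jZ_0·tan(βl)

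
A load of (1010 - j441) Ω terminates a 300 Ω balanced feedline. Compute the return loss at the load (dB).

Γ = (710 − j441)/(1310 − j441), |Γ| = 0.605
RL = −20·log₁₀|Γ| = −20·log₁₀(0.605)

RL ≈ 4.37 dB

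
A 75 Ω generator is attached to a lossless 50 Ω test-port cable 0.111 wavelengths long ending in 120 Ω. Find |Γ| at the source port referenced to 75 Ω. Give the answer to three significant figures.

βl = 2π × 0.111 = 40°
tan(βl) = 0.838
Z_in = Z_0·(Z_L + jZ_0·tanβl)/(Z_0 + jZ_L·tanβl) = 40.5 − j39.5 Ω
Γ_s = (Z_in − Z_s)/(Z_in + Z_s) = (-34.5 − j39.5)/(115 − j39.5), |Γ_s| = 0.43

|Γ| ≈ 0.43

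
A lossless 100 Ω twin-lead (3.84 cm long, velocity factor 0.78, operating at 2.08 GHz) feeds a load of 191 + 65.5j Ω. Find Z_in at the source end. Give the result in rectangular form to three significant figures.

Z_in ≈ 50.7 + j30.1 Ω

λ = v/f = 0.78·c / 2.08 GHz = 0.113 m
βl = 2π·l/λ = 2π × 0.341 = 123°
tan(βl) = tan(123°) = -1.55
Z_in = Z_0·(Z_L + jZ_0·tanβl)/(Z_0 + jZ_L·tanβl)
     = 100·(191 − j89.2)/(201 − j295)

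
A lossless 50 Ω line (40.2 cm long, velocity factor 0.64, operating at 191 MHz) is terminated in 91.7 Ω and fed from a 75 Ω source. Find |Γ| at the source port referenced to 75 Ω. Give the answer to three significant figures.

λ = v/f = 0.64·c / 191 MHz = 1.01 m
βl = 2π·l/λ = 2π × 0.4 = 144°
tan(βl) = -0.727
Z_in = Z_0·(Z_L + jZ_0·tanβl)/(Z_0 + jZ_L·tanβl) = 50.4 + j30.9 Ω
Γ_s = (Z_in − Z_s)/(Z_in + Z_s) = (-24.6 + j30.9)/(125 + j30.9), |Γ_s| = 0.306

|Γ| ≈ 0.306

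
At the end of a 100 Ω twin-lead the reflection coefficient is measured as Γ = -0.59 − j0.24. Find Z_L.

Z_L = Z_0·(1 + Γ)/(1 − Γ) = 100·(0.41 − j0.24)/(1.59 + j0.24)

Z_L ≈ 23 − j18.6 Ω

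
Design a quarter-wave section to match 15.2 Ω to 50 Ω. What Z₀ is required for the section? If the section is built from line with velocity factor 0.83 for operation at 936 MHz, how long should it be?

Z_qwt ≈ 27.6 Ω; length ≈ 6.65 cm

Z_qwt = √(Z_0·R_L) = √(50 × 15.2) = √760
λ = 0.83·c/f = 0.266 m, so l = λ/4 = 0.0665 m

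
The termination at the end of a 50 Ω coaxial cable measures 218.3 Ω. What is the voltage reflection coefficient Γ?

Γ = (Z_L − Z_0)/(Z_L + Z_0) = (218.3 − 50)/(218.3 + 50) = 168.3/268.3

Γ = 0.627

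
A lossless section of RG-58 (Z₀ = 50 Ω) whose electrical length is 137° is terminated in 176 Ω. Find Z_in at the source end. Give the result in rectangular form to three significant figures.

tan(βl) = tan(137°) = -0.933
Z_in = Z_0·(Z_L + jZ_0·tanβl)/(Z_0 + jZ_L·tanβl)
     = 50·(176 − j46.6)/(50 − j164)

Z_in ≈ 27.9 + j45.1 Ω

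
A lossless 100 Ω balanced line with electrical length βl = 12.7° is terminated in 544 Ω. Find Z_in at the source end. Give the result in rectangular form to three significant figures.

tan(βl) = tan(12.7°) = 0.225
Z_in = Z_0·(Z_L + jZ_0·tanβl)/(Z_0 + jZ_L·tanβl)
     = 100·(544 + j22.5)/(100 + j123)

Z_in ≈ 228 − j257 Ω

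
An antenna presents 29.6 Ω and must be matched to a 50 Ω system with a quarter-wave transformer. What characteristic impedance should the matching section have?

Z_qwt ≈ 38.5 Ω

Z_qwt = √(Z_0·R_L) = √(50 × 29.6) = √1480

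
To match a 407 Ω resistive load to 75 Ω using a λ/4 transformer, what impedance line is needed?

Z_qwt = √(Z_0·R_L) = √(75 × 407) = √30520

Z_qwt ≈ 175 Ω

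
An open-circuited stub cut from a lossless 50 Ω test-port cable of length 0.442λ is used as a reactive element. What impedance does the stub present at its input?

Z_in ≈ +j131 Ω

βl = 2π × 0.442 = 159°
tan(βl) = -0.381
For an open-circuited stub, Z_in = −jZ_0·cot(βl) = −jZ_0/tan(βl)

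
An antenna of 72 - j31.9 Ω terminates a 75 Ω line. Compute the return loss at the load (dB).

Γ = (-3 − j31.9)/(147 − j31.9), |Γ| = 0.213
RL = −20·log₁₀|Γ| = −20·log₁₀(0.213)

RL ≈ 13.4 dB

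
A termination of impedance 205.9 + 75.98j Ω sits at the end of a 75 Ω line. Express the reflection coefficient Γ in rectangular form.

Γ ≈ 0.502 + j0.135

Γ = (Z_L − Z_0)/(Z_L + Z_0) = (130.9 + j75.98)/(280.9 + j75.98)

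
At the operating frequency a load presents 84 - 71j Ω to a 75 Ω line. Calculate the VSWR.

VSWR ≈ 2.4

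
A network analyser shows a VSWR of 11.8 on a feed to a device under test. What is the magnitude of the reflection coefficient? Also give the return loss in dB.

|Γ| ≈ 0.844; return loss ≈ 1.48 dB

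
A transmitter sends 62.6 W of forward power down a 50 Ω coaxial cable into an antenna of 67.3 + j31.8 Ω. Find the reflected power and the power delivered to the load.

P_reflected ≈ 5.55 W; P_delivered ≈ 57 W

|Γ| = |(17.3 + j31.8)/(117.3 + j31.8)| = 0.298
|Γ|² = 0.0887
P_refl = |Γ|²·P_inc = 5.55 W, P_del = (1 − |Γ|²)·P_inc = 57 W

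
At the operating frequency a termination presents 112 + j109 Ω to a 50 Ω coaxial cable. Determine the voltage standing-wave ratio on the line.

Γ = (Z_L − Z_0)/(Z_L + Z_0) = (62 + j109)/(162 + j109)
|Γ| = 125/195 = 0.642
VSWR = (1 + |Γ|)/(1 − |Γ|) = 1.64/0.358

VSWR ≈ 4.59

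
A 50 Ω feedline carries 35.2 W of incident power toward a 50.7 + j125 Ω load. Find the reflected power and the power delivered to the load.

P_reflected ≈ 21.3 W; P_delivered ≈ 13.9 W

|Γ| = |(0.7 + j125)/(100.7 + j125)| = 0.779
|Γ|² = 0.606
P_refl = |Γ|²·P_inc = 21.3 W, P_del = (1 − |Γ|²)·P_inc = 13.9 W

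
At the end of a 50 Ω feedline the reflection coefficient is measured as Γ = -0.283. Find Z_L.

Z_L = Z_0·(1 + Γ)/(1 − Γ) = 50·(0.717)/(1.28)

Z_L ≈ 27.9 Ω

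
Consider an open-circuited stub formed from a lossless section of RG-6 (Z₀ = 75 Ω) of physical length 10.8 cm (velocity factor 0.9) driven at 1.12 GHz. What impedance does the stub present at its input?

λ = v/f = 0.9·c / 1.12 GHz = 0.241 m
βl = 2π·l/λ = 2π × 0.448 = 161°
tan(βl) = -0.339
For an open-circuited stub, Z_in = −jZ_0·cot(βl) = −jZ_0/tan(βl)

Z_in ≈ +j221 Ω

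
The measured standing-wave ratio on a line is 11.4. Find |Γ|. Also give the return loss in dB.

|Γ| = (S − 1)/(S + 1) = (11.4 − 1)/(11.4 + 1) = 10.4/12.4
RL = −20·log₁₀|Γ| = −20·log₁₀(0.839)

|Γ| ≈ 0.839; return loss ≈ 1.53 dB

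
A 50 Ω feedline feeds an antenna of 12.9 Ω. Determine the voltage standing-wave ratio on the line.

VSWR ≈ 3.88

Γ = (12.9 − 50)/(12.9 + 50) = -0.59
VSWR = (1 + 0.59)/(1 − 0.59)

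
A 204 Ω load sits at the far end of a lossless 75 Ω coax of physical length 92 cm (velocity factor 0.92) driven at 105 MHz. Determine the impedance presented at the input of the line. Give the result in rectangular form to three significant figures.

λ = v/f = 0.92·c / 105 MHz = 2.63 m
βl = 2π·l/λ = 2π × 0.35 = 126°
tan(βl) = tan(126°) = -1.38
Z_in = Z_0·(Z_L + jZ_0·tanβl)/(Z_0 + jZ_L·tanβl)
     = 75·(204 − j103)/(75 − j281)

Z_in ≈ 39.3 + j44 Ω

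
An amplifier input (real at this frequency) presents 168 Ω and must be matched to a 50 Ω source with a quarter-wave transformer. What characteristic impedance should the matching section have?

Z_qwt ≈ 91.7 Ω

Z_qwt = √(Z_0·R_L) = √(50 × 168) = √8400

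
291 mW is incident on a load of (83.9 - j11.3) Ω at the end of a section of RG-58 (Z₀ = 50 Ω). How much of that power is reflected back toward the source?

P_reflected ≈ 20.6 mW

|Γ| = |(33.9 − j11.3)/(133.9 − j11.3)| = 0.266
|Γ|² = 0.0707
P_refl = |Γ|²·P_inc = 20.6 mW, P_del = (1 − |Γ|²)·P_inc = 270 mW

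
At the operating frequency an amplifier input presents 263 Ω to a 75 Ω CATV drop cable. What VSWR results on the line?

VSWR ≈ 3.51

Γ = (263 − 75)/(263 + 75) = 0.556
VSWR = (1 + 0.556)/(1 − 0.556)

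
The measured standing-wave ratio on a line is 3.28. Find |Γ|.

|Γ| ≈ 0.533

|Γ| = (S − 1)/(S + 1) = (3.28 − 1)/(3.28 + 1) = 2.28/4.28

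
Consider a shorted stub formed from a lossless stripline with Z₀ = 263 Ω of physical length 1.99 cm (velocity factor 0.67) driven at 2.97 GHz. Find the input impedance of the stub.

Z_in ≈ −j926 Ω

λ = v/f = 0.67·c / 2.97 GHz = 0.0677 m
βl = 2π·l/λ = 2π × 0.294 = 106°
tan(βl) = -3.52
For a shorted stub, Z_in = jZ_0·tan(βl)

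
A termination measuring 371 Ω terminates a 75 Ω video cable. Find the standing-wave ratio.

VSWR ≈ 4.95

Γ = (371 − 75)/(371 + 75) = 0.664
VSWR = (1 + 0.664)/(1 − 0.664)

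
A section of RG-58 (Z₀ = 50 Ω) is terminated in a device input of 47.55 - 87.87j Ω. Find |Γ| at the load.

Γ = (Z_L − Z_0)/(Z_L + Z_0) = (-2.45 − j87.87)/(97.55 − j87.87)
|Γ| = 87.9/131

|Γ| ≈ 0.67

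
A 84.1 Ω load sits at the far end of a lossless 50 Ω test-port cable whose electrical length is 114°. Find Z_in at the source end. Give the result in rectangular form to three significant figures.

tan(βl) = tan(114°) = -2.25
Z_in = Z_0·(Z_L + jZ_0·tanβl)/(Z_0 + jZ_L·tanβl)
     = 50·(84.1 − j112)/(50 − j189)

Z_in ≈ 33.3 + j13.5 Ω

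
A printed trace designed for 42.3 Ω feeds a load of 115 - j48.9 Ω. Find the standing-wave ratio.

VSWR ≈ 3.27

Γ = (Z_L − Z_0)/(Z_L + Z_0) = (72.7 − j48.9)/(157.3 − j48.9)
|Γ| = 87.6/165 = 0.532
VSWR = (1 + |Γ|)/(1 − |Γ|) = 1.53/0.468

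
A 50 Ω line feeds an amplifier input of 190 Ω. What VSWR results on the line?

Γ = (190 − 50)/(190 + 50) = 0.583
VSWR = (1 + 0.583)/(1 − 0.583)

VSWR ≈ 3.8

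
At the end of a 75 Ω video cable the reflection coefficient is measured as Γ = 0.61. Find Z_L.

Z_L = Z_0·(1 + Γ)/(1 − Γ) = 75·(1.61)/(0.39)

Z_L ≈ 310 Ω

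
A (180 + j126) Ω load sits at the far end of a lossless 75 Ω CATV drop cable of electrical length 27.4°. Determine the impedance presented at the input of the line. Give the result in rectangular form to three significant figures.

Z_in ≈ 146 − j130 Ω

tan(βl) = tan(27.4°) = 0.518
Z_in = Z_0·(Z_L + jZ_0·tanβl)/(Z_0 + jZ_L·tanβl)
     = 75·(180 + j165)/(9.69 + j93.3)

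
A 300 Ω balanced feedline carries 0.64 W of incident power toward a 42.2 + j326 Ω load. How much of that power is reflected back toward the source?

|Γ| = |(-257.8 + j326)/(342.2 + j326)| = 0.879
|Γ|² = 0.773
P_refl = |Γ|²·P_inc = 0.495 W, P_del = (1 − |Γ|²)·P_inc = 0.145 W

P_reflected ≈ 0.495 W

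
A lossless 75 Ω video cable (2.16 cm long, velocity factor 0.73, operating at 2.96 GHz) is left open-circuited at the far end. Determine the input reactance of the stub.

X_in ≈ 20.2 Ω (inductive)

λ = v/f = 0.73·c / 2.96 GHz = 0.074 m
βl = 2π·l/λ = 2π × 0.292 = 105°
tan(βl) = -3.71
For an open-circuited stub, Z_in = −jZ_0·cot(βl) = −jZ_0/tan(βl)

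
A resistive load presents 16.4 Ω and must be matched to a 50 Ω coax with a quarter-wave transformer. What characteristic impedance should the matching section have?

Z_qwt = √(Z_0·R_L) = √(50 × 16.4) = √820

Z_qwt ≈ 28.6 Ω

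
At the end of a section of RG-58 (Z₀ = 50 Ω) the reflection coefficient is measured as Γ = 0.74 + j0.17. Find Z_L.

Z_L = Z_0·(1 + Γ)/(1 − Γ) = 50·(1.74 + j0.17)/(0.26 − j0.17)

Z_L ≈ 219 + j176 Ω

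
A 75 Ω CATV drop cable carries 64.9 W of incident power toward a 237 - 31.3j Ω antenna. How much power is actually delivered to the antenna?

P_delivered ≈ 46.9 W

|Γ| = |(162 − j31.3)/(312 − j31.3)| = 0.526
|Γ|² = 0.277
P_refl = |Γ|²·P_inc = 18 W, P_del = (1 − |Γ|²)·P_inc = 46.9 W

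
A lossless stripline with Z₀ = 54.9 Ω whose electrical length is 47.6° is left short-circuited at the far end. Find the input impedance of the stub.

Z_in ≈ +j60.1 Ω

tan(βl) = 1.1
For a short-circuited stub, Z_in = jZ_0·tan(βl)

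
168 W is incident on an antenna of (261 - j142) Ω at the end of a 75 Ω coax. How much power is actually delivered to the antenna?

|Γ| = |(186 − j142)/(336 − j142)| = 0.642
|Γ|² = 0.412
P_refl = |Γ|²·P_inc = 69.1 W, P_del = (1 − |Γ|²)·P_inc = 98.9 W

P_delivered ≈ 98.9 W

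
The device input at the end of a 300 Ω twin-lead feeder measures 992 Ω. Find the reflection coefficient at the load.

Γ = 0.536

Γ = (Z_L − Z_0)/(Z_L + Z_0) = (992 − 300)/(992 + 300) = 692/1292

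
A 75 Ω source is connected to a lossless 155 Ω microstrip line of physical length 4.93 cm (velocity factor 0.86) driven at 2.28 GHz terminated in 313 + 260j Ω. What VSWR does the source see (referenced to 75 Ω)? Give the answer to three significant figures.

VSWR ≈ 5.44

λ = v/f = 0.86·c / 2.28 GHz = 0.113 m
βl = 2π·l/λ = 2π × 0.436 = 157°
tan(βl) = -0.428
Z_in = Z_0·(Z_L + jZ_0·tanβl)/(Z_0 + jZ_L·tanβl) = 100 + j163 Ω
Γ_s = (Z_in − Z_s)/(Z_in + Z_s) = (25.2 + j163)/(175 + j163), |Γ_s| = 0.69
VSWR = (1 + |Γ_s|)/(1 − |Γ_s|)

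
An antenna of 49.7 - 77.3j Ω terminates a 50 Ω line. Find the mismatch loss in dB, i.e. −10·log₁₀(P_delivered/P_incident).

mismatch loss ≈ 2.04 dB

Γ = (-0.3 − j77.3)/(99.7 − j77.3), |Γ| = 0.613
|Γ|² = 0.375, so P_del/P_inc = 1 − |Γ|² = 0.625
ML = −10·log₁₀(1 − |Γ|²)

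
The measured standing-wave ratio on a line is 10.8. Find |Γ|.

|Γ| ≈ 0.831

|Γ| = (S − 1)/(S + 1) = (10.8 − 1)/(10.8 + 1) = 9.8/11.8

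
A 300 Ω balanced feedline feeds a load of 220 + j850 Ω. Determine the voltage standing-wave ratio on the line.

Γ = (Z_L − Z_0)/(Z_L + Z_0) = (-80 + j850)/(520 + j850)
|Γ| = 854/996 = 0.857
VSWR = (1 + |Γ|)/(1 − |Γ|) = 1.86/0.143

VSWR ≈ 13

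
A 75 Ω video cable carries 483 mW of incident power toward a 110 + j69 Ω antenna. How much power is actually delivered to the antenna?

|Γ| = |(35 + j69)/(185 + j69)| = 0.392
|Γ|² = 0.154
P_refl = |Γ|²·P_inc = 74.2 mW, P_del = (1 − |Γ|²)·P_inc = 409 mW

P_delivered ≈ 409 mW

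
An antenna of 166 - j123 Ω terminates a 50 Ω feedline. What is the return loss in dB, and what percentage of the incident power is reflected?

RL ≈ 3.35 dB; 46.3% of incident power reflected

Γ = (116 − j123)/(216 − j123), |Γ| = 0.68
RL = −20·log₁₀(0.68) = 3.35 dB
P_refl/P_inc = |Γ|² = 0.463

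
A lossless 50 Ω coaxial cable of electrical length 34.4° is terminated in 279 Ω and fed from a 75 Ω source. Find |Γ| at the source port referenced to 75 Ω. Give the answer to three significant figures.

tan(βl) = 0.685
Z_in = Z_0·(Z_L + jZ_0·tanβl)/(Z_0 + jZ_L·tanβl) = 26.3 − j66.1 Ω
Γ_s = (Z_in − Z_s)/(Z_in + Z_s) = (-48.7 − j66.1)/(101 − j66.1), |Γ_s| = 0.679

|Γ| ≈ 0.679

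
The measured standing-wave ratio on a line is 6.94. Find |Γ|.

|Γ| ≈ 0.748

|Γ| = (S − 1)/(S + 1) = (6.94 − 1)/(6.94 + 1) = 5.94/7.94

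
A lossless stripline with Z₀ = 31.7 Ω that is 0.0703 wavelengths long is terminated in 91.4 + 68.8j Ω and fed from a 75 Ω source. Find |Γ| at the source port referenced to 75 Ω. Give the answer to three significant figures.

|Γ| ≈ 0.461

βl = 2π × 0.0703 = 25.3°
tan(βl) = 0.473
Z_in = Z_0·(Z_L + jZ_0·tanβl)/(Z_0 + jZ_L·tanβl) = 60.1 − j68.2 Ω
Γ_s = (Z_in − Z_s)/(Z_in + Z_s) = (-14.9 − j68.2)/(135 − j68.2), |Γ_s| = 0.461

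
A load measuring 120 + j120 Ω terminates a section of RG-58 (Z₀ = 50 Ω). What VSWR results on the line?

VSWR ≈ 5.02

Γ = (Z_L − Z_0)/(Z_L + Z_0) = (70 + j120)/(170 + j120)
|Γ| = 139/208 = 0.668
VSWR = (1 + |Γ|)/(1 − |Γ|) = 1.67/0.332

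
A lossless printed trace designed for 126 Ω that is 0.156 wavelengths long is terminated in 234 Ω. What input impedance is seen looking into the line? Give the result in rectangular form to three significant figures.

Z_in ≈ 87 − j53.1 Ω

βl = 2π × 0.156 = 56.2°
tan(βl) = tan(56.2°) = 1.49
Z_in = Z_0·(Z_L + jZ_0·tanβl)/(Z_0 + jZ_L·tanβl)
     = 126·(234 + j188)/(126 + j349)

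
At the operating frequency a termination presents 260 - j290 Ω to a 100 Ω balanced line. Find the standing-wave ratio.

VSWR ≈ 6.05

Γ = (Z_L − Z_0)/(Z_L + Z_0) = (160 − j290)/(360 − j290)
|Γ| = 331/462 = 0.716
VSWR = (1 + |Γ|)/(1 − |Γ|) = 1.72/0.284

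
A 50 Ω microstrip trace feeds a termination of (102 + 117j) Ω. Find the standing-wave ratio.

VSWR ≈ 5.01

Γ = (Z_L − Z_0)/(Z_L + Z_0) = (52 + j117)/(152 + j117)
|Γ| = 128/192 = 0.667
VSWR = (1 + |Γ|)/(1 − |Γ|) = 1.67/0.333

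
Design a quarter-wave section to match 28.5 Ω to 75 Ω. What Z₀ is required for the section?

Z_qwt = √(Z_0·R_L) = √(75 × 28.5) = √2138

Z_qwt ≈ 46.2 Ω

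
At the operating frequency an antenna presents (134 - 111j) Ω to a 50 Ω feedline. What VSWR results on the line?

Γ = (Z_L − Z_0)/(Z_L + Z_0) = (84 − j111)/(184 − j111)
|Γ| = 139/215 = 0.648
VSWR = (1 + |Γ|)/(1 − |Γ|) = 1.65/0.352

VSWR ≈ 4.68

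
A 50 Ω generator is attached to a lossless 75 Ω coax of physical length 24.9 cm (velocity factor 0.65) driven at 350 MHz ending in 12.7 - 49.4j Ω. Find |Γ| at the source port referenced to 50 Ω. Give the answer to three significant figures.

λ = v/f = 0.65·c / 350 MHz = 0.557 m
βl = 2π·l/λ = 2π × 0.447 = 161°
tan(βl) = -0.346
Z_in = Z_0·(Z_L + jZ_0·tanβl)/(Z_0 + jZ_L·tanβl) = 23.7 − j95.9 Ω
Γ_s = (Z_in − Z_s)/(Z_in + Z_s) = (-26.3 − j95.9)/(73.7 − j95.9), |Γ_s| = 0.822

|Γ| ≈ 0.822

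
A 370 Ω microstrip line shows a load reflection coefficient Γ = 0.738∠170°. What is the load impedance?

Z_L = Z_0·(1 + Γ)/(1 − Γ) = 370·(0.273 + j0.128)/(1.73 − j0.128)

Z_L ≈ 56.2 + j31.6 Ω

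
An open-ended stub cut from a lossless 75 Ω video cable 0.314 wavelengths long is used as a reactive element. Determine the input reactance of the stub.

βl = 2π × 0.314 = 113°
tan(βl) = -2.35
For an open-ended stub, Z_in = −jZ_0·cot(βl) = −jZ_0/tan(βl)

X_in ≈ 31.9 Ω (inductive)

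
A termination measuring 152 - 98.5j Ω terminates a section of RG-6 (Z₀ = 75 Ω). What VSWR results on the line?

Γ = (Z_L − Z_0)/(Z_L + Z_0) = (77 − j98.5)/(227 − j98.5)
|Γ| = 125/247 = 0.505
VSWR = (1 + |Γ|)/(1 − |Γ|) = 1.51/0.495

VSWR ≈ 3.04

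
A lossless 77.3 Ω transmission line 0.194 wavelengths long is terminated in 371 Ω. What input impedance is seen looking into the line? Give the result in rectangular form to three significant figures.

βl = 2π × 0.194 = 69.8°
tan(βl) = tan(69.8°) = 2.72
Z_in = Z_0·(Z_L + jZ_0·tanβl)/(Z_0 + jZ_L·tanβl)
     = 77.3·(371 + j211)/(77.3 + j1010)

Z_in ≈ 18.2 − j27 Ω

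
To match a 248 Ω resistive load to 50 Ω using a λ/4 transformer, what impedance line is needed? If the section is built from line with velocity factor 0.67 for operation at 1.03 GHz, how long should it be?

Z_qwt ≈ 111 Ω; length ≈ 4.88 cm

Z_qwt = √(Z_0·R_L) = √(50 × 248) = √12400
λ = 0.67·c/f = 0.195 m, so l = λ/4 = 0.0488 m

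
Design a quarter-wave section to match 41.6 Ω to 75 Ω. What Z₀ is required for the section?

Z_qwt ≈ 55.9 Ω

Z_qwt = √(Z_0·R_L) = √(75 × 41.6) = √3120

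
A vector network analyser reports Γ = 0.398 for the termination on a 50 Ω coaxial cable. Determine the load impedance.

Z_L = Z_0·(1 + Γ)/(1 − Γ) = 50·(1.4)/(0.602)

Z_L ≈ 116 Ω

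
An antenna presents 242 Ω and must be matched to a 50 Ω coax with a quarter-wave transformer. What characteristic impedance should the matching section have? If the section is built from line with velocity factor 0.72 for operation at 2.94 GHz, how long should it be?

Z_qwt ≈ 110 Ω; length ≈ 1.84 cm

Z_qwt = √(Z_0·R_L) = √(50 × 242) = √12100
λ = 0.72·c/f = 0.0735 m, so l = λ/4 = 0.0184 m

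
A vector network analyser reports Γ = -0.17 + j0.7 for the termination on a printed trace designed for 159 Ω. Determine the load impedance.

Z_L = Z_0·(1 + Γ)/(1 − Γ) = 159·(0.83 + j0.7)/(1.17 − j0.7)

Z_L ≈ 41.2 + j120 Ω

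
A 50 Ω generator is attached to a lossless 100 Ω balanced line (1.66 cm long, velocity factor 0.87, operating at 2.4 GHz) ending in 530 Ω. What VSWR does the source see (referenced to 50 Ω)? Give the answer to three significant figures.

VSWR ≈ 5.37

λ = v/f = 0.87·c / 2.4 GHz = 0.109 m
βl = 2π·l/λ = 2π × 0.153 = 55°
tan(βl) = 1.43
Z_in = Z_0·(Z_L + jZ_0·tanβl)/(Z_0 + jZ_L·tanβl) = 27.7 − j66.5 Ω
Γ_s = (Z_in − Z_s)/(Z_in + Z_s) = (-22.3 − j66.5)/(77.7 − j66.5), |Γ_s| = 0.686
VSWR = (1 + |Γ_s|)/(1 − |Γ_s|)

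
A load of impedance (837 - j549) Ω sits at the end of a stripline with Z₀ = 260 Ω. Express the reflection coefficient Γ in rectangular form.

Γ ≈ 0.621 − j0.19

Γ = (Z_L − Z_0)/(Z_L + Z_0) = (577 − j549)/(1097 − j549)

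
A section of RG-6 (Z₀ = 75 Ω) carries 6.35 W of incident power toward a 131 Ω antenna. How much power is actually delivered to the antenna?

Γ = (131 − 75)/(131 + 75) = 0.272
|Γ|² = 0.0739
P_refl = |Γ|²·P_inc = 0.469 W, P_del = (1 − |Γ|²)·P_inc = 5.88 W

P_delivered ≈ 5.88 W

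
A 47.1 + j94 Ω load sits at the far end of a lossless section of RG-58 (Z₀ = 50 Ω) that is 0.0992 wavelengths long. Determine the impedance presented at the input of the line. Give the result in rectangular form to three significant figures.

βl = 2π × 0.0992 = 35.7°
tan(βl) = tan(35.7°) = 0.719
Z_in = Z_0·(Z_L + jZ_0·tanβl)/(Z_0 + jZ_L·tanβl)
     = 50·(47.1 + j130)/(-17.6 + j33.9)

Z_in ≈ 123 − j133 Ω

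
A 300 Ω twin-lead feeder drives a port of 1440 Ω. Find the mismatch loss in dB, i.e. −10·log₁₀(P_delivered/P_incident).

mismatch loss ≈ 2.44 dB

Γ = (1440 − 300)/(1440 + 300) = 0.655
|Γ|² = 0.429, so P_del/P_inc = 1 − |Γ|² = 0.571
ML = −10·log₁₀(1 − |Γ|²)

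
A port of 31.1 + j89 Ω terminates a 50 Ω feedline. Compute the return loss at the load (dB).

Γ = (-18.9 + j89)/(81.1 + j89), |Γ| = 0.756
RL = −20·log₁₀|Γ| = −20·log₁₀(0.756)

RL ≈ 2.43 dB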